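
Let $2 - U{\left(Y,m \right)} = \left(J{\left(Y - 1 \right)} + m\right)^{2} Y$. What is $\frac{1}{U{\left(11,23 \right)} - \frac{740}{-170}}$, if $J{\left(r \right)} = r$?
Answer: $- \frac{17}{203535} \approx -8.3524 \cdot 10^{-5}$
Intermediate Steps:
$U{\left(Y,m \right)} = 2 - Y \left(-1 + Y + m\right)^{2}$ ($U{\left(Y,m \right)} = 2 - \left(\left(Y - 1\right) + m\right)^{2} Y = 2 - \left(\left(-1 + Y\right) + m\right)^{2} Y = 2 - \left(-1 + Y + m\right)^{2} Y = 2 - Y \left(-1 + Y + m\right)^{2}$)
$\frac{1}{U{\left(11,23 \right)} - \frac{740}{-170}} = \frac{1}{\left(2 - 11 \left(-1 + 11 + 23\right)^{2}\right) - \frac{740}{-170}} = \frac{1}{\left(2 - 11 \cdot 33^{2}\right) - - \frac{74}{17}} = \frac{1}{\left(2 - 11 \cdot 1089\right) + \frac{74}{17}} = \frac{1}{\left(2 - 11979\right) + \frac{74}{17}} = \frac{1}{-11977 + \frac{74}{17}} = \frac{1}{- \frac{203535}{17}} = - \frac{17}{203535}$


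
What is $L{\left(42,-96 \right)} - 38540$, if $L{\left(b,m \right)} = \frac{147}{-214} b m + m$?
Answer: $- \frac{3837700}{107} \approx -35866.0$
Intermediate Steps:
$L{\left(b,m \right)} = m - \frac{147 b m}{214}$ ($L{\left(b,m \right)} = 147 \left(- \frac{1}{214}\right) b m + m = - \frac{147 b}{214} m + m = - \frac{147 b m}{214} + m = m - \frac{147 b m}{214}$)
$L{\left(42,-96 \right)} - 38540 = \frac{1}{214} \left(-96\right) \left(214 - 6174\right) - 38540 = \frac{1}{214} \left(-96\right) \left(-5960\right) - 38540 = \frac{286080}{107} - 38540 = - \frac{3837700}{107}$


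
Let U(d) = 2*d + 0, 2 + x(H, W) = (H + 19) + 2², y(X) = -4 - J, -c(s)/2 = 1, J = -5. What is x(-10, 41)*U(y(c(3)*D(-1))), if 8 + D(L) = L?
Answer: 22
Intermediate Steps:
c(s) = -2 (c(s) = -2*1 = -2)
D(L) = -8 + L
y(X) = 1 (y(X) = -4 - 1*(-5) = -4 + 5 = 1)
x(H, W) = 21 + H (x(H, W) = -2 + ((H + 19) + 2²) = -2 + ((19 + H) + 4) = -2 + (23 + H) = 21 + H)
U(d) = 2*d
x(-10, 41)*U(y(c(3)*D(-1))) = (21 - 10)*(2*1) = 11*2 = 22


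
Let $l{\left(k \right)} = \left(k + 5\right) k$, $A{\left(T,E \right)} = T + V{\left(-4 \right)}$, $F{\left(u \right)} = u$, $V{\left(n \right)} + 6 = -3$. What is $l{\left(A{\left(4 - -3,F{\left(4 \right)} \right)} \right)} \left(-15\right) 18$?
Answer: $1620$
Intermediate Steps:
$V{\left(n \right)} = -9$ ($V{\left(n \right)} = -6 - 3 = -9$)
$A{\left(T,E \right)} = -9 + T$ ($A{\left(T,E \right)} = T - 9 = -9 + T$)
$l{\left(k \right)} = k \left(5 + k\right)$ ($l{\left(k \right)} = \left(5 + k\right) k = k \left(5 + k\right)$)
$l{\left(A{\left(4 - -3,F{\left(4 \right)} \right)} \right)} \left(-15\right) 18 = \left(-9 + \left(4 - -3\right)\right) \left(5 + \left(-9 + \left(4 - -3\right)\right)\right) \left(-15\right) 18 = \left(-9 + \left(4 + 3\right)\right) \left(5 + \left(-9 + \left(4 + 3\right)\right)\right) \left(-15\right) 18 = \left(-9 + 7\right) \left(5 + \left(-9 + 7\right)\right) \left(-15\right) 18 = - 2 \left(5 - 2\right) \left(-15\right) 18 = \left(-2\right) 3 \left(-15\right) 18 = \left(-6\right) \left(-15\right) 18 = 90 \cdot 18 = 1620$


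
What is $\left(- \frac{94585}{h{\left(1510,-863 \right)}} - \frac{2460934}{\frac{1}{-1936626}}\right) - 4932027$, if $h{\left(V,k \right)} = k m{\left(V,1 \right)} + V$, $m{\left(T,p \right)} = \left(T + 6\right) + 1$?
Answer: $\frac{6232186576946823862}{1307661} \approx 4.7659 \cdot 10^{12}$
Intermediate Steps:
$m{\left(T,p \right)} = 7 + T$ ($m{\left(T,p \right)} = \left(6 + T\right) + 1 = 7 + T$)
$h{\left(V,k \right)} = V + k \left(7 + V\right)$ ($h{\left(V,k \right)} = k \left(7 + V\right) + V = V + k \left(7 + V\right)$)
$\left(- \frac{94585}{h{\left(1510,-863 \right)}} - \frac{2460934}{\frac{1}{-1936626}}\right) - 4932027 = \left(- \frac{94585}{1510 - 863 \left(7 + 1510\right)} - \frac{2460934}{\frac{1}{-1936626}}\right) - 4932027 = \left(- \frac{94585}{1510 - 1309171} - \frac{2460934}{- \frac{1}{1936626}}\right) - 4932027 = \left(- \frac{94585}{1510 - 1309171} - -4765908768684\right) - 4932027 = \left(- \frac{94585}{-1307661} + 4765908768684\right) - 4932027 = \left(\left(-94585\right) \left(- \frac{1}{1307661}\right) + 4765908768684\right) - 4932027 = \left(\frac{94585}{1307661} + 4765908768684\right) - 4932027 = \frac{6232193026366182709}{1307661} - 4932027 = \frac{6232186576946823862}{1307661}$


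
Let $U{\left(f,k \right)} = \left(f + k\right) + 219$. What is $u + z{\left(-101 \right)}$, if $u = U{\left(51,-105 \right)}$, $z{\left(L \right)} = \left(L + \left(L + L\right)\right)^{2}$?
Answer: $91974$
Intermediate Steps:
$z{\left(L \right)} = 9 L^{2}$ ($z{\left(L \right)} = \left(L + 2 L\right)^{2} = \left(3 L\right)^{2} = 9 L^{2}$)
$U{\left(f,k \right)} = 219 + f + k$
$u = 165$ ($u = 219 + 51 - 105 = 165$)
$u + z{\left(-101 \right)} = 165 + 9 \left(-101\right)^{2} = 165 + 9 \cdot 10201 = 165 + 91809 = 91974$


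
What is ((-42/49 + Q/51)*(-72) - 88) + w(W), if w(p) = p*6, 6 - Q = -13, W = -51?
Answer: -42734/119 ≈ -359.11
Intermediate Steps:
Q = 19 (Q = 6 - 1*(-13) = 6 + 13 = 19)
w(p) = 6*p
((-42/49 + Q/51)*(-72) - 88) + w(W) = ((-42/49 + 19/51)*(-72) - 88) + 6*(-51) = ((-42*1/49 + 19*(1/51))*(-72) - 88) - 306 = ((-6/7 + 19/51)*(-72) - 88) - 306 = (-173/357*(-72) - 88) - 306 = (4152/119 - 88) - 306 = -6320/119 - 306 = -42734/119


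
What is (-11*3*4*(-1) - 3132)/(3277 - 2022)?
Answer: -600/251 ≈ -2.3904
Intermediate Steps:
(-11*3*4*(-1) - 3132)/(3277 - 2022) = (-132*(-1) - 3132)/1255 = (-11*(-12) - 3132)*(1/1255) = (132 - 3132)*(1/1255) = -3000*1/1255 = -600/251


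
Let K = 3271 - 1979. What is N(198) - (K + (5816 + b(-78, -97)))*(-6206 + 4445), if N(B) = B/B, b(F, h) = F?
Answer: 12379831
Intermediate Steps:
K = 1292
N(B) = 1
N(198) - (K + (5816 + b(-78, -97)))*(-6206 + 4445) = 1 - (1292 + (5816 - 78))*(-6206 + 4445) = 1 - (1292 + 5738)*(-1761) = 1 - 7030*(-1761) = 1 - 1*(-12379830) = 1 + 12379830 = 12379831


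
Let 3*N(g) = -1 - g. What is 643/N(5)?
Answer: -643/2 ≈ -321.50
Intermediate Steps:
N(g) = -⅓ - g/3 (N(g) = (-1 - g)/3 = -⅓ - g/3)
643/N(5) = 643/(-⅓ - ⅓*5) = 643/(-⅓ - 5/3) = 643/(-2) = -½*643 = -643/2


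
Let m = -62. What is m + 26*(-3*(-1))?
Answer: 16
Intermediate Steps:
m + 26*(-3*(-1)) = -62 + 26*(-3*(-1)) = -62 + 26*3 = -62 + 78 = 16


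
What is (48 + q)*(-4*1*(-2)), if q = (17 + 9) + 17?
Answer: 728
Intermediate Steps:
q = 43 (q = 26 + 17 = 43)
(48 + q)*(-4*1*(-2)) = (48 + 43)*(-4*1*(-2)) = 91*(-4*(-2)) = 91*8 = 728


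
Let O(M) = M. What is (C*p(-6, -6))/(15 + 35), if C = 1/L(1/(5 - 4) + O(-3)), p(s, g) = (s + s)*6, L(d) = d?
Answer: 18/25 ≈ 0.72000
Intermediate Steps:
p(s, g) = 12*s (p(s, g) = (2*s)*6 = 12*s)
C = -½ (C = 1/(1/(5 - 4) - 3) = 1/(1/1 - 3) = 1/(1 - 3) = 1/(-2) = -½ ≈ -0.50000)
(C*p(-6, -6))/(15 + 35) = (-6*(-6))/(15 + 35) = -½*(-72)/50 = 36*(1/50) = 18/25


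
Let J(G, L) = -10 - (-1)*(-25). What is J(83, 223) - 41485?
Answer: -41520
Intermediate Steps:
J(G, L) = -35 (J(G, L) = -10 - 1*25 = -10 - 25 = -35)
J(83, 223) - 41485 = -35 - 41485 = -41520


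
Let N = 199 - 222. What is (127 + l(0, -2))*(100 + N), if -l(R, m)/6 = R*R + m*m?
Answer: 7931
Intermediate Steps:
N = -23
l(R, m) = -6*R² - 6*m² (l(R, m) = -6*(R*R + m*m) = -6*(R² + m²) = -6*R² - 6*m²)
(127 + l(0, -2))*(100 + N) = (127 + (-6*0² - 6*(-2)²))*(100 - 23) = (127 + (-6*0 - 6*4))*77 = (127 + (0 - 24))*77 = (127 - 24)*77 = 103*77 = 7931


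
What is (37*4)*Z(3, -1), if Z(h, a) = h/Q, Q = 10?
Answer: 222/5 ≈ 44.400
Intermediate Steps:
Z(h, a) = h/10
(37*4)*Z(3, -1) = (37*4)*((1/10)*3) = 148*(3/10) = 222/5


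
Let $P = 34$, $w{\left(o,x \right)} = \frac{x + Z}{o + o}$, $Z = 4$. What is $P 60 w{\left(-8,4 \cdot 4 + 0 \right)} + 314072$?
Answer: $311522$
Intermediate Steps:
$w{\left(o,x \right)} = \frac{4 + x}{2 o}$ ($w{\left(o,x \right)} = \frac{x + 4}{o + o} = \frac{4 + x}{2 o}$)
$P 60 w{\left(-8,4 \cdot 4 + 0 \right)} + 314072 = 34 \cdot 60 \frac{4 + \left(4 \cdot 4 + 0\right)}{2 \left(-8\right)} + 314072 = 2040 \cdot \frac{1}{2} \left(- \frac{1}{8}\right) \left(4 + \left(16 + 0\right)\right) + 314072 = 2040 \cdot \frac{1}{2} \left(- \frac{1}{8}\right) \left(4 + 16\right) + 314072 = 2040 \cdot \frac{1}{2} \left(- \frac{1}{8}\right) 20 + 314072 = 2040 \left(- \frac{5}{4}\right) + 314072 = -2550 + 314072 = 311522$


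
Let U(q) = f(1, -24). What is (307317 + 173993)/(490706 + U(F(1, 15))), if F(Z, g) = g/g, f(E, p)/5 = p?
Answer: 240655/245293 ≈ 0.98109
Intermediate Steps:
f(E, p) = 5*p
F(Z, g) = 1
U(q) = -120 (U(q) = 5*(-24) = -120)
(307317 + 173993)/(490706 + U(F(1, 15))) = (307317 + 173993)/(490706 - 120) = 481310/490586 = 481310*(1/490586) = 240655/245293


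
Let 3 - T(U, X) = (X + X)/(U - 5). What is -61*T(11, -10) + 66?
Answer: -961/3 ≈ -320.33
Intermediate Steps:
T(U, X) = 3 - 2*X/(-5 + U) (T(U, X) = 3 - (X + X)/(U - 5) = 3 - 2*X/(-5 + U))
-61*T(11, -10) + 66 = -61*(-15 - 2*(-10) + 3*11)/(-5 + 11) + 66 = -61*(-15 + 20 + 33)/6 + 66 = -61*38/6 + 66 = -61*19/3 + 66 = -1159/3 + 66 = -961/3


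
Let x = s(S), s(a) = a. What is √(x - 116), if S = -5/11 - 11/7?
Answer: 8*I*√10934/77 ≈ 10.864*I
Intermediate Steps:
S = -156/77 (S = -5*1/11 - 11*⅐ = -5/11 - 11/7 = -156/77 ≈ -2.0260)
x = -156/77 ≈ -2.0260
√(x - 116) = √(-156/77 - 116) = √(-9088/77) = 8*I*√10934/77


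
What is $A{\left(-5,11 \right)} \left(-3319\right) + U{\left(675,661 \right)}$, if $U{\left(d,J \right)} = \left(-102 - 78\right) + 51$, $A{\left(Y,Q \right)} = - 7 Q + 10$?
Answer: $222244$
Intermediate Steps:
$A{\left(Y,Q \right)} = 10 - 7 Q$
$U{\left(d,J \right)} = -129$ ($U{\left(d,J \right)} = -180 + 51 = -129$)
$A{\left(-5,11 \right)} \left(-3319\right) + U{\left(675,661 \right)} = \left(10 - 77\right) \left(-3319\right) - 129 = \left(-67\right) \left(-3319\right) - 129 = 222373 - 129 = 222244$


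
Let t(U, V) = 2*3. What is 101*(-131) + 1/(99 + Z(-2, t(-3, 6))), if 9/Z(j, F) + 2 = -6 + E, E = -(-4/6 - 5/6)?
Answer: -16790126/1269 ≈ -13231.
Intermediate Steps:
E = 3/2 (E = -(-4*1/6 - 5*1/6) = -(-2/3 - 5/6) = -1*(-3/2) = 3/2 ≈ 1.5000)
t(U, V) = 6
Z(j, F) = -18/13 (Z(j, F) = 9/(-2 + (-6 + 3/2)) = 9/(-2 - 9/2) = 9/(-13/2) = 9*(-2/13) = -18/13)
101*(-131) + 1/(99 + Z(-2, t(-3, 6))) = 101*(-131) + 1/(99 - 18/13) = -13231 + 1/(1269/13) = -13231 + 13/1269 = -16790126/1269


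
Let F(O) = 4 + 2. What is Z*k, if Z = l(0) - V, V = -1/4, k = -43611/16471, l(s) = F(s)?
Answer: -1090275/65884 ≈ -16.548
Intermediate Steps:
F(O) = 6
l(s) = 6
k = -43611/16471 (k = -43611*1/16471 = -43611/16471 ≈ -2.6477)
V = -¼ (V = -1*¼ = -¼ ≈ -0.25000)
Z = 25/4 (Z = 6 - 1*(-¼) = 6 + ¼ = 25/4 ≈ 6.2500)
Z*k = (25/4)*(-43611/16471) = -1090275/65884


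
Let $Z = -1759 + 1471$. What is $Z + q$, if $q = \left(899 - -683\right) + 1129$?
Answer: $2423$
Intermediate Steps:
$q = 2711$ ($q = \left(899 + \left(-76 + 759\right)\right) + 1129 = \left(899 + 683\right) + 1129 = 1582 + 1129 = 2711$)
$Z = -288$
$Z + q = -288 + 2711 = 2423$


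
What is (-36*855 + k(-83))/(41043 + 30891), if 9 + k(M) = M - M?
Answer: -10263/23978 ≈ -0.42802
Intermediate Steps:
k(M) = -9 (k(M) = -9 + (M - M) = -9 + 0 = -9)
(-36*855 + k(-83))/(41043 + 30891) = (-36*855 - 9)/(41043 + 30891) = (-30780 - 9)/71934 = -30789*1/71934 = -10263/23978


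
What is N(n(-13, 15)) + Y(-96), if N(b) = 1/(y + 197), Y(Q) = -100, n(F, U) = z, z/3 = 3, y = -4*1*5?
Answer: -17699/177 ≈ -99.994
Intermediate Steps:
y = -20 (y = -4*5 = -20)
z = 9 (z = 3*3 = 9)
n(F, U) = 9
N(b) = 1/177 (N(b) = 1/(-20 + 197) = 1/177)
N(n(-13, 15)) + Y(-96) = 1/177 - 100 = -17699/177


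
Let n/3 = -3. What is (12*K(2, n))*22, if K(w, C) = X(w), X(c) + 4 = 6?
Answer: 528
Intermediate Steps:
n = -9 (n = 3*(-3) = -9)
X(c) = 2 (X(c) = -4 + 6 = 2)
K(w, C) = 2
(12*K(2, n))*22 = (12*2)*22 = 24*22 = 528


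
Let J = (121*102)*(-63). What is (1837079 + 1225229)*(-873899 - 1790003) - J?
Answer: -8157687628270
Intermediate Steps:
J = -777546 (J = 12342*(-63) = -777546)
(1837079 + 1225229)*(-873899 - 1790003) - J = (1837079 + 1225229)*(-873899 - 1790003) - 1*(-777546) = 3062308*(-2663902) + 777546 = -8157688405816 + 777546 = -8157687628270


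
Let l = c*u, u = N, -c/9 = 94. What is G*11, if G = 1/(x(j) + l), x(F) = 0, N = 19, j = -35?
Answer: -11/16074 ≈ -0.00068433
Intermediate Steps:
c = -846 (c = -9*94 = -846)
u = 19
l = -16074 (l = -846*19 = -16074)
G = -1/16074 (G = 1/(0 - 16074) = 1/(-16074) = -1/16074 ≈ -6.2212e-5)
G*11 = -1/16074*11 = -11/16074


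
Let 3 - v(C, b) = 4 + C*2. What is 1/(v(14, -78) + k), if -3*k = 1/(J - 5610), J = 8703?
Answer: -9279/269092 ≈ -0.034483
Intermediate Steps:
k = -1/9279 (k = -1/(3*(8703 - 5610)) = -⅓/3093 = -⅓*1/3093 = -1/9279 ≈ -0.00010777)
v(C, b) = -1 - 2*C (v(C, b) = 3 - (4 + C*2) = 3 - (4 + 2*C) = 3 + (-4 - 2*C) = -1 - 2*C)
1/(v(14, -78) + k) = 1/((-1 - 2*14) - 1/9279) = 1/((-1 - 28) - 1/9279) = 1/(-29 - 1/9279) = 1/(-269092/9279) = -9279/269092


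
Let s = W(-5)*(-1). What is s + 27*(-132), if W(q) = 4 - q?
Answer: -3573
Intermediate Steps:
s = -9 (s = (4 - 1*(-5))*(-1) = (4 + 5)*(-1) = 9*(-1) = -9)
s + 27*(-132) = -9 + 27*(-132) = -9 - 3564 = -3573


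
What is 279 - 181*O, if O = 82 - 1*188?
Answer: 19465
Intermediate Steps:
O = -106 (O = 82 - 188 = -106)
279 - 181*O = 279 - 181*(-106) = 279 + 19186 = 19465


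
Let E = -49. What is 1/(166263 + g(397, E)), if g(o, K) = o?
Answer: 1/166660 ≈ 6.0002e-6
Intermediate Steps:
1/(166263 + g(397, E)) = 1/(166263 + 397) = 1/166660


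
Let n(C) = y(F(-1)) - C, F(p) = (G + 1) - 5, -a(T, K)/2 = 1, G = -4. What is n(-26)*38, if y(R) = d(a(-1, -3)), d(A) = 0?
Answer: 988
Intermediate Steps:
a(T, K) = -2 (a(T, K) = -2*1 = -2)
F(p) = -8 (F(p) = (-4 + 1) - 5 = -3 - 5 = -8)
y(R) = 0
n(C) = -C (n(C) = 0 - C = -C)
n(-26)*38 = -1*(-26)*38 = 26*38 = 988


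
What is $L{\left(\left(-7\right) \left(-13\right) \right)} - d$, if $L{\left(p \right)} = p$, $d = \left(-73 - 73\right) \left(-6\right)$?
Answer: $-785$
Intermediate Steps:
$d = 876$ ($d = \left(-146\right) \left(-6\right) = 876$)
$L{\left(\left(-7\right) \left(-13\right) \right)} - d = \left(-7\right) \left(-13\right) - 876 = 91 - 876 = -785$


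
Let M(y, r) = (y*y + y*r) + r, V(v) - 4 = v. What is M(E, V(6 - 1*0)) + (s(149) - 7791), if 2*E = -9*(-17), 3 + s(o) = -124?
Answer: -5163/4 ≈ -1290.8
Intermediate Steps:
V(v) = 4 + v
s(o) = -127 (s(o) = -3 - 124 = -127)
E = 153/2 (E = (-9*(-17))/2 = (1/2)*153 = 153/2 ≈ 76.500)
M(y, r) = r + y**2 + r*y (M(y, r) = (y**2 + r*y) + r = r + y**2 + r*y)
M(E, V(6 - 1*0)) + (s(149) - 7791) = ((4 + (6 - 1*0)) + (153/2)**2 + (4 + (6 - 1*0))*(153/2)) + (-127 - 7791) = ((4 + (6 + 0)) + 23409/4 + (4 + (6 + 0))*(153/2)) - 7918 = ((4 + 6) + 23409/4 + (4 + 6)*(153/2)) - 7918 = (10 + 23409/4 + 10*(153/2)) - 7918 = (10 + 23409/4 + 765) - 7918 = 26509/4 - 7918 = -5163/4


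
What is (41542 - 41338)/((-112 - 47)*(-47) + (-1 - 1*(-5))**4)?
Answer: 204/7729 ≈ 0.026394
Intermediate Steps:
(41542 - 41338)/((-112 - 47)*(-47) + (-1 - 1*(-5))**4) = 204/(-159*(-47) + (-1 + 5)**4) = 204/(7473 + 4**4) = 204/(7473 + 256) = 204/7729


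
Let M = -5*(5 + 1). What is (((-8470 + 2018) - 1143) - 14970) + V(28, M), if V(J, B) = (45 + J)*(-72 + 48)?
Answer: -24317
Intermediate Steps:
M = -30 (M = -5*6 = -30)
V(J, B) = -1080 - 24*J (V(J, B) = (45 + J)*(-24) = -1080 - 24*J)
(((-8470 + 2018) - 1143) - 14970) + V(28, M) = (((-8470 + 2018) - 1143) - 14970) + (-1080 - 24*28) = ((-6452 - 1143) - 14970) + (-1080 - 672) = (-7595 - 14970) - 1752 = -22565 - 1752 = -24317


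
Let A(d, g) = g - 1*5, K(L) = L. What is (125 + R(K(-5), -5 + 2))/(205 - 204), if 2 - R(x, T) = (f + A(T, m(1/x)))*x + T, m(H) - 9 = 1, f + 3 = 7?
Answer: 175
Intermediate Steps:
f = 4 (f = -3 + 7 = 4)
m(H) = 10 (m(H) = 9 + 1 = 10)
A(d, g) = -5 + g (A(d, g) = g - 5 = -5 + g)
R(x, T) = 2 - T - 9*x (R(x, T) = 2 - ((4 + (-5 + 10))*x + T) = 2 - ((4 + 5)*x + T) = 2 - (9*x + T) = 2 - (T + 9*x) = 2 + (-T - 9*x) = 2 - T - 9*x)
(125 + R(K(-5), -5 + 2))/(205 - 204) = (125 + (2 - (-5 + 2) - 9*(-5)))/(205 - 204) = (125 + (2 - 1*(-3) + 45))/1 = (125 + (2 + 3 + 45))*1 = (125 + 50)*1 = 175*1 = 175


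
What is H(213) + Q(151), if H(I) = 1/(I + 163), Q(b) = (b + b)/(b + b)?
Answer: 377/376 ≈ 1.0027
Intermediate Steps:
Q(b) = 1 (Q(b) = (2*b)/((2*b)) = (2*b)*(1/(2*b)) = 1)
H(I) = 1/(163 + I)
H(213) + Q(151) = 1/(163 + 213) + 1 = 1/376 + 1 = 377/376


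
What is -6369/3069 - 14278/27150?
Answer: -364878/140275 ≈ -2.6012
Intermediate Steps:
-6369/3069 - 14278/27150 = -6369*1/3069 - 14278*1/27150 = -193/93 - 7139/13575 = -364878/140275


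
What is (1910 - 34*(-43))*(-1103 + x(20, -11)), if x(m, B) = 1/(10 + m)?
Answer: -18596018/5 ≈ -3.7192e+6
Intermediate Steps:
(1910 - 34*(-43))*(-1103 + x(20, -11)) = (1910 - 34*(-43))*(-1103 + 1/(10 + 20)) = (1910 + 1462)*(-1103 + 1/30) = 3372*(-1103 + 1/30) = 3372*(-33089/30) = -18596018/5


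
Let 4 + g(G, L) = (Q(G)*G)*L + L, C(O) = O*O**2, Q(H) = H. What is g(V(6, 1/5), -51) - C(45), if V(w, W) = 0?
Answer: -91180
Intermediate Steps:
C(O) = O**3
g(G, L) = -4 + L + L*G**2 (g(G, L) = -4 + ((G*G)*L + L) = -4 + (G**2*L + L) = -4 + (L*G**2 + L) = -4 + (L + L*G**2) = -4 + L + L*G**2)
g(V(6, 1/5), -51) - C(45) = (-4 - 51 - 51*0**2) - 1*45**3 = (-4 - 51 - 51*0) - 1*91125 = (-4 - 51 + 0) - 91125 = -55 - 91125 = -91180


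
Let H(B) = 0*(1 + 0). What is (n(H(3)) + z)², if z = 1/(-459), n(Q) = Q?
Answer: 1/210681 ≈ 4.7465e-6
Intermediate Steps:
H(B) = 0 (H(B) = 0*1 = 0)
z = -1/459 ≈ -0.0021787
(n(H(3)) + z)² = (0 - 1/459)² = (-1/459)² = 1/210681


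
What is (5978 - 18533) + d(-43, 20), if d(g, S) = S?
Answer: -12535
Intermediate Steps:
(5978 - 18533) + d(-43, 20) = (5978 - 18533) + 20 = -12555 + 20 = -12535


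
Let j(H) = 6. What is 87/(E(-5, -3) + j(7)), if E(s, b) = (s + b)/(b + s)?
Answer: 87/7 ≈ 12.429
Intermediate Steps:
E(s, b) = 1 (E(s, b) = (b + s)/(b + s) = 1)
87/(E(-5, -3) + j(7)) = 87/(1 + 6) = 87/7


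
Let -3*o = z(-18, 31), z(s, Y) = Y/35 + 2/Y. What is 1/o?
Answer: -3255/1031 ≈ -3.1571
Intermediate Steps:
z(s, Y) = 2/Y + Y/35 (z(s, Y) = Y*(1/35) + 2/Y = Y/35 + 2/Y = 2/Y + Y/35)
o = -1031/3255 (o = -(2/31 + (1/35)*31)/3 = -(2*(1/31) + 31/35)/3 = -(2/31 + 31/35)/3 = -1/3*1031/1085 = -1031/3255 ≈ -0.31674)
1/o = 1/(-1031/3255) = -3255/1031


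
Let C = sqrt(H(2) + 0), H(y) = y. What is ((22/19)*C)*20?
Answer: 440*sqrt(2)/19 ≈ 32.750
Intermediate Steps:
C = sqrt(2) (C = sqrt(2 + 0) = sqrt(2) ≈ 1.4142)
((22/19)*C)*20 = ((22/19)*sqrt(2))*20 = ((22*(1/19))*sqrt(2))*20 = (22*sqrt(2)/19)*20 = 440*sqrt(2)/19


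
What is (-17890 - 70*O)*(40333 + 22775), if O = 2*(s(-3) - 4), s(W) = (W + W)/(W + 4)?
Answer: -1040650920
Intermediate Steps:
s(W) = 2*W/(4 + W) (s(W) = (2*W)/(4 + W) = 2*W/(4 + W))
O = -20 (O = 2*(2*(-3)/(4 - 3) - 4) = 2*(2*(-3)/1 - 4) = 2*(2*(-3)*1 - 4) = 2*(-6 - 4) = 2*(-10) = -20)
(-17890 - 70*O)*(40333 + 22775) = (-17890 - 70*(-20))*(40333 + 22775) = (-17890 + 1400)*63108 = -16490*63108 = -1040650920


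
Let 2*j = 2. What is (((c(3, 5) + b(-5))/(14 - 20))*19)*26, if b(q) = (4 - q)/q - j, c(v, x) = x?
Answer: -2717/15 ≈ -181.13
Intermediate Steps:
j = 1 (j = (1/2)*2 = 1)
b(q) = -1 + (4 - q)/q (b(q) = (4 - q)/q - 1*1 = (4 - q)/q - 1 = -1 + (4 - q)/q)
(((c(3, 5) + b(-5))/(14 - 20))*19)*26 = (((5 + (-2 + 4/(-5)))/(14 - 20))*19)*26 = (((5 + (-2 + 4*(-1/5)))/(-6))*19)*26 = (((5 + (-2 - 4/5))*(-1/6))*19)*26 = (((5 - 14/5)*(-1/6))*19)*26 = (((11/5)*(-1/6))*19)*26 = -11/30*19*26 = -209/30*26 = -2717/15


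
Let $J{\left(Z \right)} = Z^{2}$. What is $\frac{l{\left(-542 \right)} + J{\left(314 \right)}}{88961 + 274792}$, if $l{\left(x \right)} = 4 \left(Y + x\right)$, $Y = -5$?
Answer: $\frac{824}{3109} \approx 0.26504$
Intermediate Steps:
$l{\left(x \right)} = -20 + 4 x$ ($l{\left(x \right)} = 4 \left(-5 + x\right) = -20 + 4 x$)
$\frac{l{\left(-542 \right)} + J{\left(314 \right)}}{88961 + 274792} = \frac{\left(-20 + 4 \left(-542\right)\right) + 314^{2}}{88961 + 274792} = \frac{\left(-20 - 2168\right) + 98596}{363753} = \left(-2188 + 98596\right) \frac{1}{363753} = 96408 \cdot \frac{1}{363753} = \frac{824}{3109}$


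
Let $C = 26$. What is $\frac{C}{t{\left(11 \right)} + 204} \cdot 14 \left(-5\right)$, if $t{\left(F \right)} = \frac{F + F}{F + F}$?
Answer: $- \frac{364}{41} \approx -8.8781$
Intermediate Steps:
$t{\left(F \right)} = 1$ ($t{\left(F \right)} = \frac{2 F}{2 F} = 2 F \frac{1}{2 F} = 1$)
$\frac{C}{t{\left(11 \right)} + 204} \cdot 14 \left(-5\right) = \frac{1}{1 + 204} \cdot 26 \cdot 14 \left(-5\right) = \frac{1}{205} \cdot 26 \left(-70\right) = \frac{26}{205} \left(-70\right) = - \frac{364}{41}$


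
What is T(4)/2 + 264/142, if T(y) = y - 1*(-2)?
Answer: 345/71 ≈ 4.8592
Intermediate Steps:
T(y) = 2 + y (T(y) = y + 2 = 2 + y)
T(4)/2 + 264/142 = (2 + 4)/2 + 264/142 = 6*(½) + 264*(1/142) = 3 + 132/71 = 345/71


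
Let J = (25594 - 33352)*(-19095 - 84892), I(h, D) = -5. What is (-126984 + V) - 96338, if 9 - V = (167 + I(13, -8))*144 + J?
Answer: -806977787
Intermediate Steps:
J = 806731146 (J = -7758*(-103987) = 806731146)
V = -806754465 (V = 9 - ((167 - 5)*144 + 806731146) = 9 - (162*144 + 806731146) = 9 - (23328 + 806731146) = 9 - 1*806754474 = 9 - 806754474 = -806754465)
(-126984 + V) - 96338 = (-126984 - 806754465) - 96338 = -806881449 - 96338 = -806977787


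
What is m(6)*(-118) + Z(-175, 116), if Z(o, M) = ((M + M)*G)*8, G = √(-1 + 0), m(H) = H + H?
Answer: -1416 + 1856*I ≈ -1416.0 + 1856.0*I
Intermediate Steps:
m(H) = 2*H
G = I (G = √(-1) = I ≈ 1.0*I)
Z(o, M) = 16*I*M (Z(o, M) = ((M + M)*I)*8 = ((2*M)*I)*8 = (2*I*M)*8 = 16*I*M)
m(6)*(-118) + Z(-175, 116) = (2*6)*(-118) + 16*I*116 = 12*(-118) + 1856*I = -1416 + 1856*I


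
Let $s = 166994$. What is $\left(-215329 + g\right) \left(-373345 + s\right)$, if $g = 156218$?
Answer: $12197613961$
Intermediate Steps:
$\left(-215329 + g\right) \left(-373345 + s\right) = \left(-215329 + 156218\right) \left(-373345 + 166994\right) = \left(-59111\right) \left(-206351\right) = 12197613961$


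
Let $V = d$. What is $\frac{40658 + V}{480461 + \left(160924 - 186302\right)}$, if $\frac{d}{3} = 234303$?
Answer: $\frac{743567}{455083} \approx 1.6339$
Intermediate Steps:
$d = 702909$ ($d = 3 \cdot 234303 = 702909$)
$V = 702909$
$\frac{40658 + V}{480461 + \left(160924 - 186302\right)} = \frac{40658 + 702909}{480461 + \left(160924 - 186302\right)} = \frac{743567}{480461 + \left(160924 - 186302\right)} = \frac{743567}{480461 - 25378} = \frac{743567}{455083}$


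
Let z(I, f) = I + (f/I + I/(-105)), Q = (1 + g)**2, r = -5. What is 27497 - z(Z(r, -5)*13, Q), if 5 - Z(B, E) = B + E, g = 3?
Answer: 37269653/1365 ≈ 27304.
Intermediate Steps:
Z(B, E) = 5 - B - E (Z(B, E) = 5 - (B + E) = 5 + (-B - E) = 5 - B - E)
Q = 16 (Q = (1 + 3)**2 = 4**2 = 16)
z(I, f) = 104*I/105 + f/I (z(I, f) = I + (f/I + I*(-1/105)) = I + (f/I - I/105) = I + (-I/105 + f/I) = 104*I/105 + f/I)
27497 - z(Z(r, -5)*13, Q) = 27497 - (104*((5 - 1*(-5) - 1*(-5))*13)/105 + 16/(((5 - 1*(-5) - 1*(-5))*13))) = 27497 - (104*((5 + 5 + 5)*13)/105 + 16/(((5 + 5 + 5)*13))) = 27497 - (104*(15*13)/105 + 16/((15*13))) = 27497 - ((104/105)*195 + 16/195) = 27497 - (1352/7 + 16*(1/195)) = 27497 - (1352/7 + 16/195) = 27497 - 1*263752/1365 = 27497 - 263752/1365 = 37269653/1365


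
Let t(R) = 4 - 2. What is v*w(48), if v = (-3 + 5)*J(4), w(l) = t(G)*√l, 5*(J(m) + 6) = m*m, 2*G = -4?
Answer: -224*√3/5 ≈ -77.596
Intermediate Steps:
G = -2 (G = (½)*(-4) = -2)
t(R) = 2
J(m) = -6 + m²/5 (J(m) = -6 + (m*m)/5 = -6 + m²/5)
w(l) = 2*√l
v = -28/5 (v = (-3 + 5)*(-6 + (⅕)*4²) = 2*(-6 + (⅕)*16) = 2*(-6 + 16/5) = 2*(-14/5) = -28/5 ≈ -5.6000)
v*w(48) = -56*√48/5 = -56*4*√3/5 = -224*√3/5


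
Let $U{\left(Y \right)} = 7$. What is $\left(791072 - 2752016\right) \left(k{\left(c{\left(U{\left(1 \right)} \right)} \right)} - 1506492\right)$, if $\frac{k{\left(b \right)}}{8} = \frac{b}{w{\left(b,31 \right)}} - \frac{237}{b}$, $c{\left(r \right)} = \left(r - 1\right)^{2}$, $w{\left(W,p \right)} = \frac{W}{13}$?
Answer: $2954045786656$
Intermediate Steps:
$w{\left(W,p \right)} = \frac{W}{13}$ ($w{\left(W,p \right)} = W \frac{1}{13} = \frac{W}{13}$)
$c{\left(r \right)} = \left(-1 + r\right)^{2}$
$k{\left(b \right)} = 104 - \frac{1896}{b}$ ($k{\left(b \right)} = 8 \left(\frac{b}{\frac{1}{13} b} - \frac{237}{b}\right) = 8 \left(b \frac{13}{b} - \frac{237}{b}\right) = 8 \left(13 - \frac{237}{b}\right) = 104 - \frac{1896}{b}$)
$\left(791072 - 2752016\right) \left(k{\left(c{\left(U{\left(1 \right)} \right)} \right)} - 1506492\right) = \left(791072 - 2752016\right) \left(\left(104 - \frac{1896}{\left(-1 + 7\right)^{2}}\right) - 1506492\right) = - 1960944 \left(\left(104 - \frac{1896}{6^{2}}\right) - 1506492\right) = - 1960944 \left(\left(104 - \frac{1896}{36}\right) - 1506492\right) = - 1960944 \left(\left(104 - \frac{158}{3}\right) - 1506492\right) = - 1960944 \left(\frac{154}{3} - 1506492\right) = \left(-1960944\right) \left(- \frac{4519322}{3}\right) = 2954045786656$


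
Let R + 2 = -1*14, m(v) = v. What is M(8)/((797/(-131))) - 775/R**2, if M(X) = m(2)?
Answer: -684747/204032 ≈ -3.3561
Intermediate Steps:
R = -16 (R = -2 - 1*14 = -2 - 14 = -16)
M(X) = 2
M(8)/((797/(-131))) - 775/R**2 = 2/((797/(-131))) - 775/((-16)**2) = 2/((797*(-1/131))) - 775/256 = 2/(-797/131) - 775*1/256 = 2*(-131/797) - 775/256 = -262/797 - 775/256 = -684747/204032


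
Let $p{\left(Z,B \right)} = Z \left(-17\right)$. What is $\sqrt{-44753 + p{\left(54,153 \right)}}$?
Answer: $i \sqrt{45671} \approx 213.71 i$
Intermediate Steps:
$p{\left(Z,B \right)} = - 17 Z$
$\sqrt{-44753 + p{\left(54,153 \right)}} = \sqrt{-44753 - 918} = \sqrt{-45671} = i \sqrt{45671}$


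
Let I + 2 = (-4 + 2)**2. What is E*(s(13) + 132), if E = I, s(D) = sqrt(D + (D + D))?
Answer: 264 + 2*sqrt(39) ≈ 276.49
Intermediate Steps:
s(D) = sqrt(3)*sqrt(D) (s(D) = sqrt(D + 2*D) = sqrt(3*D) = sqrt(3)*sqrt(D))
I = 2 (I = -2 + (-4 + 2)**2 = -2 + (-2)**2 = -2 + 4 = 2)
E = 2
E*(s(13) + 132) = 2*(sqrt(3)*sqrt(13) + 132) = 2*(sqrt(39) + 132) = 2*(132 + sqrt(39)) = 264 + 2*sqrt(39)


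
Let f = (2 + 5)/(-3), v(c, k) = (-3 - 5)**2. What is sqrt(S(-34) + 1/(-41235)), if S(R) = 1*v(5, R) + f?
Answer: 2*sqrt(2912592990)/13745 ≈ 7.8528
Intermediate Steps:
v(c, k) = 64 (v(c, k) = (-8)**2 = 64)
f = -7/3 (f = 7*(-1/3) = -7/3 ≈ -2.3333)
S(R) = 185/3 (S(R) = 1*64 - 7/3 = 64 - 7/3 = 185/3)
sqrt(S(-34) + 1/(-41235)) = sqrt(185/3 + 1/(-41235)) = sqrt(185/3 - 1/41235) = sqrt(847608/13745) = 2*sqrt(2912592990)/13745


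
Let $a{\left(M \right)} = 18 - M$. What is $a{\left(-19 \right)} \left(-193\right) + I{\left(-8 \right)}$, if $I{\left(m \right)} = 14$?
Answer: $-7127$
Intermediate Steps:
$a{\left(-19 \right)} \left(-193\right) + I{\left(-8 \right)} = \left(18 - -19\right) \left(-193\right) + 14 = \left(18 + 19\right) \left(-193\right) + 14 = 37 \left(-193\right) + 14 = -7141 + 14 = -7127$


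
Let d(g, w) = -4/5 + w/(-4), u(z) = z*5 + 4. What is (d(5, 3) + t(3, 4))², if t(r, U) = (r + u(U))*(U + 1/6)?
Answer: 4923961/400 ≈ 12310.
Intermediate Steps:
u(z) = 4 + 5*z (u(z) = 5*z + 4 = 4 + 5*z)
d(g, w) = -⅘ - w/4 (d(g, w) = -4*⅕ + w*(-¼) = -⅘ - w/4)
t(r, U) = (⅙ + U)*(4 + r + 5*U) (t(r, U) = (r + (4 + 5*U))*(U + 1/6) = (4 + r + 5*U)*(U + ⅙) = (4 + r + 5*U)*(⅙ + U) = (⅙ + U)*(4 + r + 5*U))
(d(5, 3) + t(3, 4))² = ((-⅘ - ¼*3) + (⅔ + 5*4² + (⅙)*3 + (29/6)*4 + 4*3))² = ((-⅘ - ¾) + (⅔ + 5*16 + ½ + 58/3 + 12))² = (-31/20 + (⅔ + 80 + ½ + 58/3 + 12))² = (-31/20 + 225/2)² = (2219/20)² = 4923961/400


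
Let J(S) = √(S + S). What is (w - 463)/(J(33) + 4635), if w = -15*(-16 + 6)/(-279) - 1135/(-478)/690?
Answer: -488154932325/4881174234284 + 105319295*√66/4881174234284 ≈ -0.099832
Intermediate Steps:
J(S) = √2*√S (J(S) = √(2*S) = √2*√S)
w = -364121/681628 (w = -15*(-10)*(-1/279) - 1135*(-1/478)*(1/690) = 150*(-1/279) + (1135/478)*(1/690) = -50/93 + 227/65964 = -364121/681628 ≈ -0.53419)
(w - 463)/(J(33) + 4635) = (-364121/681628 - 463)/(√2*√33 + 4635) = -315957885/(681628*(√66 + 4635)) = -315957885/(681628*(4635 + √66))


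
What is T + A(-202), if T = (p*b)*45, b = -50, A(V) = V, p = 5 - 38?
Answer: 74048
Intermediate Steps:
p = -33
T = 74250 (T = -33*(-50)*45 = 1650*45 = 74250)
T + A(-202) = 74250 - 202 = 74048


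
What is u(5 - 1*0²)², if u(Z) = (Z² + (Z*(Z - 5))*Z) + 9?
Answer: 1156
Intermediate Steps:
u(Z) = 9 + Z² + Z²*(-5 + Z) (u(Z) = (Z² + (Z*(-5 + Z))*Z) + 9 = (Z² + Z²*(-5 + Z)) + 9 = 9 + Z² + Z²*(-5 + Z))
u(5 - 1*0²)² = (9 + (5 - 1*0²)³ - 4*(5 - 1*0²)²)² = (9 + (5 - 1*0)³ - 4*(5 - 1*0)²)² = (9 + (5 + 0)³ - 4*(5 + 0)²)² = (9 + 5³ - 4*5²)² = (9 + 125 - 4*25)² = (9 + 125 - 100)² = 34² = 1156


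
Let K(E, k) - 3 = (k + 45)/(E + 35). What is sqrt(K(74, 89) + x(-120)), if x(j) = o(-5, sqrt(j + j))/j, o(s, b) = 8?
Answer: sqrt(11127810)/1635 ≈ 2.0403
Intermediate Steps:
K(E, k) = 3 + (45 + k)/(35 + E) (K(E, k) = 3 + (k + 45)/(E + 35) = 3 + (45 + k)/(35 + E))
x(j) = 8/j
sqrt(K(74, 89) + x(-120)) = sqrt((150 + 89 + 3*74)/(35 + 74) + 8/(-120)) = sqrt((150 + 89 + 222)/109 + 8*(-1/120)) = sqrt((1/109)*461 - 1/15) = sqrt(461/109 - 1/15) = sqrt(6806/1635) = sqrt(11127810)/1635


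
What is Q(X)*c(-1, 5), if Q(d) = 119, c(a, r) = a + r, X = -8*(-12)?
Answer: 476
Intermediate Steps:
X = 96
Q(X)*c(-1, 5) = 119*(-1 + 5) = 119*4 = 476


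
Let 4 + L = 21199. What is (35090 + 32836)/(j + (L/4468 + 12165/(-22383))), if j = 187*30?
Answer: 2264364018648/187153564435 ≈ 12.099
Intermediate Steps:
L = 21195 (L = -4 + 21199 = 21195)
j = 5610
(35090 + 32836)/(j + (L/4468 + 12165/(-22383))) = (35090 + 32836)/(5610 + (21195/4468 + 12165/(-22383))) = 67926/(5610 + (21195*(1/4468) + 12165*(-1/22383))) = 67926/(5610 + (21195/4468 - 4055/7461)) = 67926/(5610 + 140018155/33335748) = 67926/(187153564435/33335748) = 67926*(33335748/187153564435) = 2264364018648/187153564435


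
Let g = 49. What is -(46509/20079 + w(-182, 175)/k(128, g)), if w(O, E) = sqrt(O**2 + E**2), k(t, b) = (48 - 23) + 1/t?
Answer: -15503/6693 - 896*sqrt(1301)/3201 ≈ -12.413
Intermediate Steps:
k(t, b) = 25 + 1/t
w(O, E) = sqrt(E**2 + O**2)
-(46509/20079 + w(-182, 175)/k(128, g)) = -(46509/20079 + sqrt(175**2 + (-182)**2)/(25 + 1/128)) = -(46509*(1/20079) + sqrt(30625 + 33124)/(25 + 1/128)) = -(15503/6693 + sqrt(63749)/(3201/128)) = -(15503/6693 + (7*sqrt(1301))*(128/3201)) = -(15503/6693 + 896*sqrt(1301)/3201) = -15503/6693 - 896*sqrt(1301)/3201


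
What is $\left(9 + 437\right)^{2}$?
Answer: $198916$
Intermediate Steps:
$\left(9 + 437\right)^{2} = 446^{2} = 198916$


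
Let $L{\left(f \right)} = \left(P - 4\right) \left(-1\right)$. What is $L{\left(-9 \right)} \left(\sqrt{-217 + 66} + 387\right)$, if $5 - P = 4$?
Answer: $1161 + 3 i \sqrt{151} \approx 1161.0 + 36.865 i$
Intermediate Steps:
$P = 1$ ($P = 5 - 4 = 1$)
$L{\left(f \right)} = 3$ ($L{\left(f \right)} = \left(1 - 4\right) \left(-1\right) = \left(-3\right) \left(-1\right) = 3$)
$L{\left(-9 \right)} \left(\sqrt{-217 + 66} + 387\right) = 3 \left(\sqrt{-217 + 66} + 387\right) = 3 \left(\sqrt{-151} + 387\right) = 3 \left(i \sqrt{151} + 387\right) = 3 \left(387 + i \sqrt{151}\right) = 1161 + 3 i \sqrt{151}$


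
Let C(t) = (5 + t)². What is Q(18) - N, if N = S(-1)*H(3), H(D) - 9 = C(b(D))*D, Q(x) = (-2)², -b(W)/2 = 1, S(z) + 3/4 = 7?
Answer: -221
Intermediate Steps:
S(z) = 25/4 (S(z) = -¾ + 7 = 25/4)
b(W) = -2 (b(W) = -2*1 = -2)
Q(x) = 4
H(D) = 9 + 9*D (H(D) = 9 + (5 - 2)²*D = 9 + 3²*D = 9 + 9*D)
N = 225 (N = 25*(9 + 9*3)/4 = 25*(9 + 27)/4 = (25/4)*36 = 225)
Q(18) - N = 4 - 1*225 = 4 - 225 = -221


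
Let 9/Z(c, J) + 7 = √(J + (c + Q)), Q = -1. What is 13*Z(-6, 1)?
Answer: -819/55 - 117*I*√6/55 ≈ -14.891 - 5.2107*I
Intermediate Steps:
Z(c, J) = 9/(-7 + √(-1 + J + c)) (Z(c, J) = 9/(-7 + √(J + (c - 1))) = 9/(-7 + √(J + (-1 + c))) = 9/(-7 + √(-1 + J + c)))
13*Z(-6, 1) = 13*(9/(-7 + √(-1 + 1 - 6))) = 13*(9/(-7 + √(-6))) = 13*(9/(-7 + I*√6)) = 117/(-7 + I*√6)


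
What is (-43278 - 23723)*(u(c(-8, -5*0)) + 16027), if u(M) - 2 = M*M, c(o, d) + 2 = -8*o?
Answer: -1331510873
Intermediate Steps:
c(o, d) = -2 - 8*o
u(M) = 2 + M² (u(M) = 2 + M*M = 2 + M²)
(-43278 - 23723)*(u(c(-8, -5*0)) + 16027) = (-43278 - 23723)*((2 + (-2 - 8*(-8))²) + 16027) = -67001*((2 + (-2 + 64)²) + 16027) = -67001*((2 + 62²) + 16027) = -67001*((2 + 3844) + 16027) = -67001*(3846 + 16027) = -67001*19873 = -1331510873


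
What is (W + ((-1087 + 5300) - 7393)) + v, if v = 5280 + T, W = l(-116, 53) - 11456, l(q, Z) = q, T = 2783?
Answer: -6689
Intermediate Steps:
W = -11572 (W = -116 - 11456 = -11572)
v = 8063 (v = 5280 + 2783 = 8063)
(W + ((-1087 + 5300) - 7393)) + v = (-11572 + ((-1087 + 5300) - 7393)) + 8063 = (-11572 + (4213 - 7393)) + 8063 = (-11572 - 3180) + 8063 = -14752 + 8063 = -6689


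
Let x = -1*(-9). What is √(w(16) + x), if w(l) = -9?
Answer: 0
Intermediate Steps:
x = 9
√(w(16) + x) = √(-9 + 9) = √0 = 0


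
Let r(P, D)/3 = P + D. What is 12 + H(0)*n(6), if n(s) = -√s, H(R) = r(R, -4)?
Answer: 12 + 12*√6 ≈ 41.394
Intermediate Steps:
r(P, D) = 3*D + 3*P (r(P, D) = 3*(P + D) = 3*(D + P) = 3*D + 3*P)
H(R) = -12 + 3*R (H(R) = 3*(-4) + 3*R = -12 + 3*R)
12 + H(0)*n(6) = 12 + (-12 + 3*0)*(-√6) = 12 + (-12 + 0)*(-√6) = 12 - (-12)*√6 = 12 + 12*√6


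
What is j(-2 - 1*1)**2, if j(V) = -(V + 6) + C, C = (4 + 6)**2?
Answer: 9409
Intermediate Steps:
C = 100 (C = 10**2 = 100)
j(V) = 94 - V (j(V) = -(V + 6) + 100 = -(6 + V) + 100 = (-6 - V) + 100 = 94 - V)
j(-2 - 1*1)**2 = (94 - (-2 - 1*1))**2 = (94 - (-2 - 1))**2 = (94 - 1*(-3))**2 = (94 + 3)**2 = 97**2 = 9409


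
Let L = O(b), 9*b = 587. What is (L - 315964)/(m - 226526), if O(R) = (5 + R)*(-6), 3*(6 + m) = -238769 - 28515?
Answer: 237289/236720 ≈ 1.0024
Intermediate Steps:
m = -267302/3 (m = -6 + (-238769 - 28515)/3 = -6 + (⅓)*(-267284) = -6 - 267284/3 = -267302/3 ≈ -89101.)
b = 587/9 (b = (⅑)*587 = 587/9 ≈ 65.222)
O(R) = -30 - 6*R
L = -1264/3 (L = -30 - 6*587/9 = -30 - 1174/3 = -1264/3 ≈ -421.33)
(L - 315964)/(m - 226526) = (-1264/3 - 315964)/(-267302/3 - 226526) = -949156/(3*(-946880/3)) = -949156/3*(-3/946880) = 237289/236720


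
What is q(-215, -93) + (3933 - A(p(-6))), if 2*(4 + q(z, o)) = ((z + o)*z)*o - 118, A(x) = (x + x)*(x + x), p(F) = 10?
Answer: -3075760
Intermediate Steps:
A(x) = 4*x**2 (A(x) = (2*x)*(2*x) = 4*x**2)
q(z, o) = -63 + o*z*(o + z)/2 (q(z, o) = -4 + (((z + o)*z)*o - 118)/2 = -4 + (((o + z)*z)*o - 118)/2 = -4 + ((z*(o + z))*o - 118)/2 = -4 + (o*z*(o + z) - 118)/2 = -4 + (-118 + o*z*(o + z))/2 = -4 + (-59 + o*z*(o + z)/2) = -63 + o*z*(o + z)/2)
q(-215, -93) + (3933 - A(p(-6))) = (-63 + (1/2)*(-93)*(-215)**2 + (1/2)*(-215)*(-93)**2) + (3933 - 4*10**2) = (-63 + (1/2)*(-93)*46225 + (1/2)*(-215)*8649) + (3933 - 4*100) = (-63 - 4298925/2 - 1859535/2) + (3933 - 1*400) = -3079293 + (3933 - 400) = -3079293 + 3533 = -3075760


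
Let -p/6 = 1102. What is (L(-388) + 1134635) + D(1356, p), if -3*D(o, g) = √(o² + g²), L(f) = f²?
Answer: 1285179 - 4*√316370 ≈ 1.2829e+6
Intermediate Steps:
p = -6612 (p = -6*1102 = -6612)
D(o, g) = -√(g² + o²)/3 (D(o, g) = -√(o² + g²)/3 = -√(g² + o²)/3)
(L(-388) + 1134635) + D(1356, p) = ((-388)² + 1134635) - √((-6612)² + 1356²)/3 = (150544 + 1134635) - √(43718544 + 1838736)/3 = 1285179 - 4*√316370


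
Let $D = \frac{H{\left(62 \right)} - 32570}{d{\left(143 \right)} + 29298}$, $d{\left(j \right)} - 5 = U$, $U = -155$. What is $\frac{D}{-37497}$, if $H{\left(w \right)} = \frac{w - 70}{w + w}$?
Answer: $\frac{252418}{8470459809} \approx 2.98 \cdot 10^{-5}$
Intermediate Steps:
$d{\left(j \right)} = -150$ ($d{\left(j \right)} = 5 - 155 = -150$)
$H{\left(w \right)} = \frac{-70 + w}{2 w}$
$D = - \frac{252418}{225897}$ ($D = \frac{\frac{-70 + 62}{2 \cdot 62} - 32570}{-150 + 29298} = \frac{\frac{1}{2} \cdot \frac{1}{62} \left(-8\right) - 32570}{29148} = \left(- \frac{2}{31} - 32570\right) \frac{1}{29148} = \left(- \frac{1009672}{31}\right) \frac{1}{29148} = - \frac{252418}{225897} \approx -1.1174$)
$\frac{D}{-37497} = - \frac{252418}{225897 \left(-37497\right)} = \left(- \frac{252418}{225897}\right) \left(- \frac{1}{37497}\right) = \frac{252418}{8470459809}$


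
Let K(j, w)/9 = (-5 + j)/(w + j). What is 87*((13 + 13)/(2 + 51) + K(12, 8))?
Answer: 335733/1060 ≈ 316.73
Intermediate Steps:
K(j, w) = 9*(-5 + j)/(j + w) (K(j, w) = 9*((-5 + j)/(w + j)) = 9*((-5 + j)/(j + w)) = 9*(-5 + j)/(j + w))
87*((13 + 13)/(2 + 51) + K(12, 8)) = 87*((13 + 13)/(2 + 51) + 9*(-5 + 12)/(12 + 8)) = 87*(26/53 + 9*7/20) = 87*(26*(1/53) + 9*(1/20)*7) = 87*(26/53 + 63/20) = 87*(3859/1060) = 335733/1060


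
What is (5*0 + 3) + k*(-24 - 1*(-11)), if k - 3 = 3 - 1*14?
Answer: 107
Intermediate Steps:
k = -8 (k = 3 + (3 - 1*14) = 3 + (3 - 14) = 3 - 11 = -8)
(5*0 + 3) + k*(-24 - 1*(-11)) = (5*0 + 3) - 8*(-24 - 1*(-11)) = (0 + 3) - 8*(-24 + 11) = 3 - 8*(-13) = 3 + 104 = 107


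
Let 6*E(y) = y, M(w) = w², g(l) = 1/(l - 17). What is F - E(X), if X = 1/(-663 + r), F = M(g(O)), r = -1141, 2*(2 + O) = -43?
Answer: 16619/23672088 ≈ 0.00070205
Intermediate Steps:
O = -47/2 (O = -2 + (½)*(-43) = -2 - 43/2 = -47/2 ≈ -23.500)
g(l) = 1/(-17 + l)
F = 4/6561 (F = (1/(-17 - 47/2))² = (1/(-81/2))² = (-2/81)² = 4/6561 ≈ 0.00060966)
X = -1/1804 (X = 1/(-663 - 1141) = 1/(-1804) = -1/1804 ≈ -0.00055432)
E(y) = y/6
F - E(X) = 4/6561 - (-1)/(6*1804) = 4/6561 - 1*(-1/10824) = 4/6561 + 1/10824 = 16619/23672088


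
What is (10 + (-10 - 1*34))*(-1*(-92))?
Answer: -3128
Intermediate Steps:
(10 + (-10 - 1*34))*(-1*(-92)) = (10 + (-10 - 34))*92 = (10 - 44)*92 = -34*92 = -3128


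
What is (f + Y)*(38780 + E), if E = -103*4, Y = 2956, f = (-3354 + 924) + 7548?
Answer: 309783232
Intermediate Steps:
f = 5118 (f = -2430 + 7548 = 5118)
E = -412
(f + Y)*(38780 + E) = (5118 + 2956)*(38780 - 412) = 8074*38368 = 309783232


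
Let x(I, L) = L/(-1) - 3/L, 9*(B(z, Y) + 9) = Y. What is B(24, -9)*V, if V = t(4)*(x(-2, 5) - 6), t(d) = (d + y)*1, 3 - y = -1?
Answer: 928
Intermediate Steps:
y = 4 (y = 3 - 1*(-1) = 3 + 1 = 4)
t(d) = 4 + d (t(d) = (d + 4)*1 = (4 + d)*1 = 4 + d)
B(z, Y) = -9 + Y/9
x(I, L) = -L - 3/L (x(I, L) = L*(-1) - 3/L = -L - 3/L)
V = -464/5 (V = (4 + 4)*((-1*5 - 3/5) - 6) = 8*((-5 - 3*⅕) - 6) = 8*((-5 - ⅗) - 6) = 8*(-28/5 - 6) = 8*(-58/5) = -464/5 ≈ -92.800)
B(24, -9)*V = (-9 + (⅑)*(-9))*(-464/5) = (-9 - 1)*(-464/5) = -10*(-464/5) = 928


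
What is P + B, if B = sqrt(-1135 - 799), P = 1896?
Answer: 1896 + I*sqrt(1934) ≈ 1896.0 + 43.977*I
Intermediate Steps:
B = I*sqrt(1934) (B = sqrt(-1934) = I*sqrt(1934) ≈ 43.977*I)
P + B = 1896 + I*sqrt(1934)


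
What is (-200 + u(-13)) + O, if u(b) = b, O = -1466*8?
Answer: -11941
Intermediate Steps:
O = -11728
(-200 + u(-13)) + O = (-200 - 13) - 11728 = -213 - 11728 = -11941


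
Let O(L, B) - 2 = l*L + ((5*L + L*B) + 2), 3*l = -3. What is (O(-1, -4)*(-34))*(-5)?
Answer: 680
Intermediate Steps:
l = -1 (l = (⅓)*(-3) = -1)
O(L, B) = 4 + 4*L + B*L (O(L, B) = 2 + (-L + ((5*L + L*B) + 2)) = 2 + (-L + ((5*L + B*L) + 2)) = 2 + (-L + (2 + 5*L + B*L)) = 2 + (2 + 4*L + B*L) = 4 + 4*L + B*L)
(O(-1, -4)*(-34))*(-5) = ((4 + 4*(-1) - 4*(-1))*(-34))*(-5) = ((4 - 4 + 4)*(-34))*(-5) = (4*(-34))*(-5) = -136*(-5) = 680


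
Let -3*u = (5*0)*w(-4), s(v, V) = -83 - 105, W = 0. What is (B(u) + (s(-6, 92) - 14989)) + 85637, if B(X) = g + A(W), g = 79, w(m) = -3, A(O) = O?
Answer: 70539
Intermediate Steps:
s(v, V) = -188
u = 0 (u = -5*0*(-3)/3 = -0*(-3) = -1/3*0 = 0)
B(X) = 79 (B(X) = 79 + 0 = 79)
(B(u) + (s(-6, 92) - 14989)) + 85637 = (79 + (-188 - 14989)) + 85637 = (79 - 15177) + 85637 = -15098 + 85637 = 70539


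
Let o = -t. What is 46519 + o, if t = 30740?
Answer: 15779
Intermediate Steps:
o = -30740 (o = -1*30740 = -30740)
46519 + o = 46519 - 30740 = 15779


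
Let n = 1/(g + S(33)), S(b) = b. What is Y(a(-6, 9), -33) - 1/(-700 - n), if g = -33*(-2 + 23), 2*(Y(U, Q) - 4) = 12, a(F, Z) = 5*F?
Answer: 4620650/461999 ≈ 10.001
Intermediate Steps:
Y(U, Q) = 10 (Y(U, Q) = 4 + (½)*12 = 4 + 6 = 10)
g = -693 (g = -33*21 = -693)
n = -1/660 (n = 1/(-693 + 33) = 1/(-660) = -1/660 ≈ -0.0015152)
Y(a(-6, 9), -33) - 1/(-700 - n) = 10 - 1/(-700 - 1*(-1/660)) = 10 - 1/(-700 + 1/660) = 10 - 1/(-461999/660) = 10 - 1*(-660/461999) = 10 + 660/461999 = 4620650/461999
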